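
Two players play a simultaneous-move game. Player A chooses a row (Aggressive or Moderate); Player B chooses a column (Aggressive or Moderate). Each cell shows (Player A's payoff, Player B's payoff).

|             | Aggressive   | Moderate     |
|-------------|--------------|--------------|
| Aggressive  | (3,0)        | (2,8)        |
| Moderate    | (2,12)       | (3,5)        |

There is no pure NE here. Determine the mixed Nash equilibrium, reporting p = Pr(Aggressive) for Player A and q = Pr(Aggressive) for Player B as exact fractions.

p = 7/15, q = 1/2

In a mixed NE each player is indifferent between their pure strategies, so the opponent's mix sets the indifference.
Player B indifferent between Aggressive and Moderate: p·0 + (1−p)·12 = p·8 + (1−p)·5 ⟹ 12 + (-12)p = 5 + 3p ⟹ p = 7/15.
Player A indifferent between Aggressive and Moderate: q·3 + (1−q)·2 = q·2 + (1−q)·3 ⟹ 2 + 1q = 3 + (-1)q ⟹ q = 1/2.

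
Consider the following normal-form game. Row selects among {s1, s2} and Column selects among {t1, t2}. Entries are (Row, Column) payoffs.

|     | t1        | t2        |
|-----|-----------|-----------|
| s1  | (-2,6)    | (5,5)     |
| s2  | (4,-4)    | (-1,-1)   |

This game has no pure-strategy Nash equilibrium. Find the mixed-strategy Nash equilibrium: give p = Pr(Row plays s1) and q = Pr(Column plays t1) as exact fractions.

Each player's mixing probability is pinned down by making the *other* player indifferent.
Column indifferent between t1 and t2: p·6 + (1−p)·(-4) = p·5 + (1−p)·(-1) ⟹ (-4) + 10p = (-1) + 6p ⟹ p = 3/4.
Row indifferent between s1 and s2: q·(-2) + (1−q)·5 = q·4 + (1−q)·(-1) ⟹ 5 + (-7)q = (-1) + 5q ⟹ q = 1/2.

p = 3/4, q = 1/2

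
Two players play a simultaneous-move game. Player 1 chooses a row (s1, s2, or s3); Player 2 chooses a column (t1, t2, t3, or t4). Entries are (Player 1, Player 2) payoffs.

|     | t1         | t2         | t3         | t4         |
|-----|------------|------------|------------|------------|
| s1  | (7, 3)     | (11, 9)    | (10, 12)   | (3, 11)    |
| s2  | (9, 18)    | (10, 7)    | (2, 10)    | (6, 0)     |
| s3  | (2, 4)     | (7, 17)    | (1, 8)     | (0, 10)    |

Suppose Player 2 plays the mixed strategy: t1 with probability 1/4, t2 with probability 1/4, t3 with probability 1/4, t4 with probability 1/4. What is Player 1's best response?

Compute Player 1's expected payoff from each pure strategy against the given mix.
s1: (1/4)·7 + (1/4)·11 + (1/4)·10 + (1/4)·3 = 31/4
s2: (1/4)·9 + (1/4)·10 + (1/4)·2 + (1/4)·6 = 27/4
s3: (1/4)·2 + (1/4)·7 + (1/4)·1 + (1/4)·0 = 5/2
Highest expected payoff is 31/4, from s1.

s1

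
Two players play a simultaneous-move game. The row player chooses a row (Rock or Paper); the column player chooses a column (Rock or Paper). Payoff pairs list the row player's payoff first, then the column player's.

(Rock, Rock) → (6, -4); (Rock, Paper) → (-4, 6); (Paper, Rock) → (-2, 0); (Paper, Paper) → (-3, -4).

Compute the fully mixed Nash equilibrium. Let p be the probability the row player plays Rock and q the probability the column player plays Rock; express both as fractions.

p = 2/7, q = 1/9

In a mixed NE each player is indifferent between their pure strategies, so the opponent's mix sets the indifference.
The column player indifferent between Rock and Paper: p·(-4) + (1−p)·0 = p·6 + (1−p)·(-4) ⟹ 0 + (-4)p = (-4) + 10p ⟹ p = 2/7.
The row player indifferent between Rock and Paper: q·6 + (1−q)·(-4) = q·(-2) + (1−q)·(-3) ⟹ (-4) + 10q = (-3) + 1q ⟹ q = 1/9.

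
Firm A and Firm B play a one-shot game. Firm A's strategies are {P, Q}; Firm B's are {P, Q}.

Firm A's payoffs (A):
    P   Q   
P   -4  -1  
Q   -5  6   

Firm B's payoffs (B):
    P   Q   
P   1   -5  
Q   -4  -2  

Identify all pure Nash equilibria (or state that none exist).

A profile is a Nash equilibrium when each player is best-responding to the other.
Firm A's best responses — vs P: P (payoff -4); vs Q: Q (payoff 6).
Firm B's best responses — vs P: P (payoff 1); vs Q: Q (payoff -2).
Mutual best responses occur at (P, P) and (Q, Q); at each, neither player gains by switching.

(P, P) and (Q, Q)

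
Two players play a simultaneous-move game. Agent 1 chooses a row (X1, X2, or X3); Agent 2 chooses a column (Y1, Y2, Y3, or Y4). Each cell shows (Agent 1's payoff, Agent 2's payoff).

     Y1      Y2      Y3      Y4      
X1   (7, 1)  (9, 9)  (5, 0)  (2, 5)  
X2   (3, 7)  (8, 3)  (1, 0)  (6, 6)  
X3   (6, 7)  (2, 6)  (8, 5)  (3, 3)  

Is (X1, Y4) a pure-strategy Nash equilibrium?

No

Holding Agent 2 at Y4: Agent 1 gets 2 from X1 but could get 6 by switching to X2. Agent 1 has a profitable deviation.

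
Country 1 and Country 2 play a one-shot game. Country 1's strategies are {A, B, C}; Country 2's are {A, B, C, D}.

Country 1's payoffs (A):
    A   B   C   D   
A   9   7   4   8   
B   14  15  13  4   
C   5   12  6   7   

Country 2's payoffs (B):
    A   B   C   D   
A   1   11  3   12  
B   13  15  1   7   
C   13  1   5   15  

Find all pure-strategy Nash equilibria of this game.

Find each player's best response to every opponent strategy; NE are the intersections.
Country 1's best responses — vs A: B (payoff 14); vs B: B (payoff 15); vs C: B (payoff 13); vs D: A (payoff 8).
Country 2's best responses — vs A: D (payoff 12); vs B: B (payoff 15); vs C: D (payoff 15).
Mutual best responses occur at (A, D) and (B, B); at each, neither player gains by switching.

(A, D) and (B, B)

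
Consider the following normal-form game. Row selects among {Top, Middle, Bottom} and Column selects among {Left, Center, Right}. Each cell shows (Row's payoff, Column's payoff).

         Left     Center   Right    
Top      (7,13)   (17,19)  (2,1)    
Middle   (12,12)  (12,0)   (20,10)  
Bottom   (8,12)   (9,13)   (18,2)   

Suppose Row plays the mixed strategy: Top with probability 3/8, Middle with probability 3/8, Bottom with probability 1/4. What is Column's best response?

Left

Column's best reply maximizes expected payoff against the mix.
Left: (3/8)·13 + (3/8)·12 + (1/4)·12 = 99/8
Center: (3/8)·19 + (3/8)·0 + (1/4)·13 = 83/8
Right: (3/8)·1 + (3/8)·10 + (1/4)·2 = 37/8
Highest expected payoff is 99/8, from Left.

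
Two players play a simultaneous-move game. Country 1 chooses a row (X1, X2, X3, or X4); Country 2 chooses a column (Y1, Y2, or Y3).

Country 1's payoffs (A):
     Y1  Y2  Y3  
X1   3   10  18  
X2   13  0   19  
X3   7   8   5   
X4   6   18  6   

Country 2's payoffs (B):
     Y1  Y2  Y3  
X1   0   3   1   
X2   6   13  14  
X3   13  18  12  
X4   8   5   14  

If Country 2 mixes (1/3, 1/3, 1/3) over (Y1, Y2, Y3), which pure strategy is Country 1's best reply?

X2

Country 1's best reply maximizes expected payoff against the mix.
X1: (1/3)·3 + (1/3)·10 + (1/3)·18 = 31/3
X2: (1/3)·13 + (1/3)·0 + (1/3)·19 = 32/3
X3: (1/3)·7 + (1/3)·8 + (1/3)·5 = 20/3
X4: (1/3)·6 + (1/3)·18 + (1/3)·6 = 10
Highest expected payoff is 32/3, from X2.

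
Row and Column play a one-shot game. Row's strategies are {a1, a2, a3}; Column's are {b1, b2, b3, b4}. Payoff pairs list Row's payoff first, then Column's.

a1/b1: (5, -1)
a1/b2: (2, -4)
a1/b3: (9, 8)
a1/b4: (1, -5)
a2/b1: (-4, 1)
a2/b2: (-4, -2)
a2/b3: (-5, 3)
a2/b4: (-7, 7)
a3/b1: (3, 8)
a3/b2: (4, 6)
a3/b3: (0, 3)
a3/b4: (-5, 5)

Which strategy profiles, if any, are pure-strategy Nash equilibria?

Find each player's best response to every opponent strategy; NE are the intersections.
Row's best responses — vs b1: a1 (payoff 5); vs b2: a3 (payoff 4); vs b3: a1 (payoff 9); vs b4: a1 (payoff 1).
Column's best responses — vs a1: b3 (payoff 8); vs a2: b4 (payoff 7); vs a3: b1 (payoff 8).
The only mutual best response is (a1, b3); neither player gains by switching there.

(a1, b3)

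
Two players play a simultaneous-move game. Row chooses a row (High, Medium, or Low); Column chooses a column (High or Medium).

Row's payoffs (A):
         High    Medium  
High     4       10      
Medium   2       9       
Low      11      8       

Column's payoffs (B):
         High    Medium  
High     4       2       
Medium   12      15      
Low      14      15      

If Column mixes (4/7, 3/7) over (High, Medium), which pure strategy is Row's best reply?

Low

Row's best reply maximizes expected payoff against the mix.
High: (4/7)·4 + (3/7)·10 = 46/7
Medium: (4/7)·2 + (3/7)·9 = 5
Low: (4/7)·11 + (3/7)·8 = 68/7
Highest expected payoff is 68/7, from Low.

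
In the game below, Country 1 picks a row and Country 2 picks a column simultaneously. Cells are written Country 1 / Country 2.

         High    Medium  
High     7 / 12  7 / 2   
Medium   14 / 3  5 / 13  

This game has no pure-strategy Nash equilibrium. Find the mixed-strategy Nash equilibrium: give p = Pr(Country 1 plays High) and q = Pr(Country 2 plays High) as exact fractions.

p = 1/2, q = 2/9

In a mixed NE each player is indifferent between their pure strategies, so the opponent's mix sets the indifference.
Country 2 indifferent between High and Medium: p·12 + (1−p)·3 = p·2 + (1−p)·13 ⟹ 3 + 9p = 13 + (-11)p ⟹ p = 1/2.
Country 1 indifferent between High and Medium: q·7 + (1−q)·7 = q·14 + (1−q)·5 ⟹ 7 + 0q = 5 + 9q ⟹ q = 2/9.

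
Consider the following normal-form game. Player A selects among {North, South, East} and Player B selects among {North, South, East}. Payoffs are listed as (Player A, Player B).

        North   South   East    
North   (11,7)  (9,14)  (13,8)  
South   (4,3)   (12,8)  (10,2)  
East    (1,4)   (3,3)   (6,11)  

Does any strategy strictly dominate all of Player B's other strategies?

None

Check whether one of Player B's strategies beats all alternatives regardless of what the opponent does.
North is not dominant: against North, South gives 14 > 7.
South is not dominant: against East, North gives 4 > 3.
East is not dominant: against North, South gives 14 > 8.
No single strategy is best against every opponent action.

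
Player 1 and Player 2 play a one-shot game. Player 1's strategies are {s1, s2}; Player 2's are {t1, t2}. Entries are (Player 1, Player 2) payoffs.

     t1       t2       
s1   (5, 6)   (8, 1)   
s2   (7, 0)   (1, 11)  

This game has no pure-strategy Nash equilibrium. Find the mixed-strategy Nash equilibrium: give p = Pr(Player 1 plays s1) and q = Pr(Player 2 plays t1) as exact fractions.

Each player's mixing probability is pinned down by making the *other* player indifferent.
Player 2 indifferent between t1 and t2: p·6 + (1−p)·0 = p·1 + (1−p)·11 ⟹ 0 + 6p = 11 + (-10)p ⟹ p = 11/16.
Player 1 indifferent between s1 and s2: q·5 + (1−q)·8 = q·7 + (1−q)·1 ⟹ 8 + (-3)q = 1 + 6q ⟹ q = 7/9.

p = 11/16, q = 7/9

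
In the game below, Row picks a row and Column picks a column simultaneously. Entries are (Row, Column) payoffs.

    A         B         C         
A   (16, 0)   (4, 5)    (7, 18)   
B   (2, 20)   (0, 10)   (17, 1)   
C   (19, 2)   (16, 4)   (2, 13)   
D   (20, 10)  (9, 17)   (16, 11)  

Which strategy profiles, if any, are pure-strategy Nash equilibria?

No pure-strategy Nash equilibrium

A profile is a Nash equilibrium when each player is best-responding to the other.
Row's best responses — vs A: D (payoff 20); vs B: C (payoff 16); vs C: B (payoff 17).
Column's best responses — vs A: C (payoff 18); vs B: A (payoff 20); vs C: C (payoff 13); vs D: B (payoff 17).
No cell has both players best-responding. For instance, Row's best reply to B is C, but against C Column prefers C over B.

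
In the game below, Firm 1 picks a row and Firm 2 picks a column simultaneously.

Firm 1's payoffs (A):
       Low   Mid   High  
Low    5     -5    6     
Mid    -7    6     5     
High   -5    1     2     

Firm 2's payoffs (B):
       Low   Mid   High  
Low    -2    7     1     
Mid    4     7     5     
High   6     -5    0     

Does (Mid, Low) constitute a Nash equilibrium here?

Holding Firm 2 at Low: Firm 1 gets -7 from Mid but could get 5 by switching to Low. Firm 1 has a profitable deviation.

No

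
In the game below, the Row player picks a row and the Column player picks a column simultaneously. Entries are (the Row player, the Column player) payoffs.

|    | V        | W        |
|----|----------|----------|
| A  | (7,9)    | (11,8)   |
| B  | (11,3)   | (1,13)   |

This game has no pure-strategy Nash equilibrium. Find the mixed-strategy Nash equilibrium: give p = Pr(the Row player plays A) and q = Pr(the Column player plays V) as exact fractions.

p = 10/11, q = 5/7

Each player's mixing probability is pinned down by making the *other* player indifferent.
The Column player indifferent between V and W: p·9 + (1−p)·3 = p·8 + (1−p)·13 ⟹ 3 + 6p = 13 + (-5)p ⟹ p = 10/11.
The Row player indifferent between A and B: q·7 + (1−q)·11 = q·11 + (1−q)·1 ⟹ 11 + (-4)q = 1 + 10q ⟹ q = 5/7.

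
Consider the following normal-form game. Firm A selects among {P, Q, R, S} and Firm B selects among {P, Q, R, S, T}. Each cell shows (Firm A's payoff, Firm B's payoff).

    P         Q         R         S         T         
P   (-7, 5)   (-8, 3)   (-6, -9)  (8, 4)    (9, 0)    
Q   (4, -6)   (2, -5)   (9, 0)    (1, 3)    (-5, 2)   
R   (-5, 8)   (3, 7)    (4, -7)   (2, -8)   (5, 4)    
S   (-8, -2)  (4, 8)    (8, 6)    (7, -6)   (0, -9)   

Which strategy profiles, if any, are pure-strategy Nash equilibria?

(S, Q)

A profile is a Nash equilibrium when each player is best-responding to the other.
Firm A's best responses — vs P: Q (payoff 4); vs Q: S (payoff 4); vs R: Q (payoff 9); vs S: P (payoff 8); vs T: P (payoff 9).
Firm B's best responses — vs P: P (payoff 5); vs Q: S (payoff 3); vs R: P (payoff 8); vs S: Q (payoff 8).
The only mutual best response is (S, Q); neither player gains by switching there.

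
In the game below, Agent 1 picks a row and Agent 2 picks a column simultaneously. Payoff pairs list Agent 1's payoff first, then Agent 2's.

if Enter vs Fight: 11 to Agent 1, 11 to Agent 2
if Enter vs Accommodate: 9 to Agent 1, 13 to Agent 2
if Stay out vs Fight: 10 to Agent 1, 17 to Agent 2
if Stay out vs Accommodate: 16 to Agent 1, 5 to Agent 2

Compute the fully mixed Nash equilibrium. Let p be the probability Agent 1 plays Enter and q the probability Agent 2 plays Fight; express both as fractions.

p = 6/7, q = 7/8

Each player's mixing probability is pinned down by making the *other* player indifferent.
Agent 2 indifferent between Fight and Accommodate: p·11 + (1−p)·17 = p·13 + (1−p)·5 ⟹ 17 + (-6)p = 5 + 8p ⟹ p = 6/7.
Agent 1 indifferent between Enter and Stay out: q·11 + (1−q)·9 = q·10 + (1−q)·16 ⟹ 9 + 2q = 16 + (-6)q ⟹ q = 7/8.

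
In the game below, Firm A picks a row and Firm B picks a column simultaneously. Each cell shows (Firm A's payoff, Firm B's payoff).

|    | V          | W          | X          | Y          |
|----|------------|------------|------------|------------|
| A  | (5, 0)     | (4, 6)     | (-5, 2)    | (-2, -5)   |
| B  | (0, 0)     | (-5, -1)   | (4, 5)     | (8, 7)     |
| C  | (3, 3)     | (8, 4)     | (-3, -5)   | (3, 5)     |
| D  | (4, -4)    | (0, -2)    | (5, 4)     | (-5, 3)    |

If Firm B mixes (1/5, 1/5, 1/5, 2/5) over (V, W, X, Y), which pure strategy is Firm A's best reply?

Compute Firm A's expected payoff from each pure strategy against the given mix.
A: (1/5)·5 + (1/5)·4 + (1/5)·(-5) + (2/5)·(-2) = 0
B: (1/5)·0 + (1/5)·(-5) + (1/5)·4 + (2/5)·8 = 3
C: (1/5)·3 + (1/5)·8 + (1/5)·(-3) + (2/5)·3 = 14/5
D: (1/5)·4 + (1/5)·0 + (1/5)·5 + (2/5)·(-5) = -1/5
Highest expected payoff is 3, from B.

B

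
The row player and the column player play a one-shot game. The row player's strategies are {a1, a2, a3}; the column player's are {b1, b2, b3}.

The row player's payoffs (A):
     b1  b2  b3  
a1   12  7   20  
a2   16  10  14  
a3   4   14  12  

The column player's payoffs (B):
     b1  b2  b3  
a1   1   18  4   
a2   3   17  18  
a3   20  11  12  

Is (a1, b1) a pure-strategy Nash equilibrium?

No

Holding the column player at b1: the row player gets 12 from a1 but could get 16 by switching to a2. The row player has a profitable deviation.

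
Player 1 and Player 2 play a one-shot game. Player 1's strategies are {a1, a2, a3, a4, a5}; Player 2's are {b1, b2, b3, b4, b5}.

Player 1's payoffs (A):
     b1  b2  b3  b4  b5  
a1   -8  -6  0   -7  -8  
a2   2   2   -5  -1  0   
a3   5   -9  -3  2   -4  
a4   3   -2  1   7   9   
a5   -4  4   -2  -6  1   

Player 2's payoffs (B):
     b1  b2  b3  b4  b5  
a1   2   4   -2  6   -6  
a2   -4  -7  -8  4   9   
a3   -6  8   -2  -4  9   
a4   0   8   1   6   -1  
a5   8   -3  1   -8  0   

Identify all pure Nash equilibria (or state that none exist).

Check mutual best responses: a cell is a NE iff neither player can gain by unilaterally deviating.
Player 1's best responses — vs b1: a3 (payoff 5); vs b2: a5 (payoff 4); vs b3: a4 (payoff 1); vs b4: a4 (payoff 7); vs b5: a4 (payoff 9).
Player 2's best responses — vs a1: b4 (payoff 6); vs a2: b5 (payoff 9); vs a3: b5 (payoff 9); vs a4: b2 (payoff 8); vs a5: b1 (payoff 8).
No cell has both players best-responding. For instance, Player 1's best reply to b4 is a4, but against a4 Player 2 prefers b2 over b4.

None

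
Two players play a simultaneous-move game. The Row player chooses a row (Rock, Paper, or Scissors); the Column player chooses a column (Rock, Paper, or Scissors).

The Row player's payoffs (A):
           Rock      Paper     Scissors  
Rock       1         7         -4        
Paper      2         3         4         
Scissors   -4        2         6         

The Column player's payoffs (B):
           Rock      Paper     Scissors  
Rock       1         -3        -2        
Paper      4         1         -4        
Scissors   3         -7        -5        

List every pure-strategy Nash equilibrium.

(Paper, Rock)

Find each player's best response to every opponent strategy; NE are the intersections.
The Row player's best responses — vs Rock: Paper (payoff 2); vs Paper: Rock (payoff 7); vs Scissors: Scissors (payoff 6).
The Column player's best responses — vs Rock: Rock (payoff 1); vs Paper: Rock (payoff 4); vs Scissors: Rock (payoff 3).
The only mutual best response is (Paper, Rock); neither player gains by switching there.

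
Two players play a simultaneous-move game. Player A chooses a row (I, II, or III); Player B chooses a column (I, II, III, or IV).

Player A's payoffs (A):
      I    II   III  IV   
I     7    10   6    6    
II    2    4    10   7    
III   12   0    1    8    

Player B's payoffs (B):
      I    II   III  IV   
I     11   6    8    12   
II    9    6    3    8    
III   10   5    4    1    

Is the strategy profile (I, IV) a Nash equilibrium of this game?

Holding Player B at IV: Player A gets 6 from I but could get 8 by switching to III. Player A has a profitable deviation.

No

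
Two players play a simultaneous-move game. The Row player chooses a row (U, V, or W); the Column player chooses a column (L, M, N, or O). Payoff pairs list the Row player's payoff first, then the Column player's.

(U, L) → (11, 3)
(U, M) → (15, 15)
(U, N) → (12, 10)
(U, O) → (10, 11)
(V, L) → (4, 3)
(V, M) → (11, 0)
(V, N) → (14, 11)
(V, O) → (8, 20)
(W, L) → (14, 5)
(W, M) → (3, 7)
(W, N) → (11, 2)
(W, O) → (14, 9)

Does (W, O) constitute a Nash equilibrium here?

Holding the Column player at O: the Row player gets 14 from W, versus 10 from U, 8 from V. No profitable deviation for the Row player.
Holding the Row player at W: the Column player gets 9 from O, versus 5 from L, 7 from M, 2 from N. No profitable deviation for the Column player either.

Yes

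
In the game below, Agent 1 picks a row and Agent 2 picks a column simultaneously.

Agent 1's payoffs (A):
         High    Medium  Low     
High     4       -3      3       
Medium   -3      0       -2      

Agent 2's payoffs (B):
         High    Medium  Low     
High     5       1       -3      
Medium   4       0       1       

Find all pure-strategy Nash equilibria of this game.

(High, High)

Check mutual best responses: a cell is a NE iff neither player can gain by unilaterally deviating.
Agent 1's best responses — vs High: High (payoff 4); vs Medium: Medium (payoff 0); vs Low: High (payoff 3).
Agent 2's best responses — vs High: High (payoff 5); vs Medium: High (payoff 4).
The only mutual best response is (High, High); neither player gains by switching there.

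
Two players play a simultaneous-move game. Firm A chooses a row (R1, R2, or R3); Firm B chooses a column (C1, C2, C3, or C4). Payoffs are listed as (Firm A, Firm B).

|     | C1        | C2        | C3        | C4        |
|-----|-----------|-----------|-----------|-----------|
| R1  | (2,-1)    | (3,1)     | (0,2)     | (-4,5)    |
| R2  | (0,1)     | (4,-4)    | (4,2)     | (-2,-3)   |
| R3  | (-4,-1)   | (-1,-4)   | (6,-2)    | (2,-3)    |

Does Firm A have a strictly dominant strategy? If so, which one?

Check whether one of Firm A's strategies beats all alternatives regardless of what the opponent does.
R1 is not dominant: against C2, R2 gives 4 > 3.
R2 is not dominant: against C1, R1 gives 2 > 0.
R3 is not dominant: against C1, R1 gives 2 > -4.
No single strategy is best against every opponent action.

None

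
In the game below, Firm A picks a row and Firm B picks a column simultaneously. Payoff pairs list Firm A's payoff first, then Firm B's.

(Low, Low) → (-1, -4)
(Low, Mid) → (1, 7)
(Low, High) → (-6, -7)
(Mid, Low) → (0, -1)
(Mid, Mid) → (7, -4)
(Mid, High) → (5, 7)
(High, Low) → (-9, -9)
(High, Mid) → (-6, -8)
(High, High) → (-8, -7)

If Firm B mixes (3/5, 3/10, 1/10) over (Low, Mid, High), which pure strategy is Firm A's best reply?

Compute Firm A's expected payoff from each pure strategy against the given mix.
Low: (3/5)·(-1) + (3/10)·1 + (1/10)·(-6) = -9/10
Mid: (3/5)·0 + (3/10)·7 + (1/10)·5 = 13/5
High: (3/5)·(-9) + (3/10)·(-6) + (1/10)·(-8) = -8
Highest expected payoff is 13/5, from Mid.

Mid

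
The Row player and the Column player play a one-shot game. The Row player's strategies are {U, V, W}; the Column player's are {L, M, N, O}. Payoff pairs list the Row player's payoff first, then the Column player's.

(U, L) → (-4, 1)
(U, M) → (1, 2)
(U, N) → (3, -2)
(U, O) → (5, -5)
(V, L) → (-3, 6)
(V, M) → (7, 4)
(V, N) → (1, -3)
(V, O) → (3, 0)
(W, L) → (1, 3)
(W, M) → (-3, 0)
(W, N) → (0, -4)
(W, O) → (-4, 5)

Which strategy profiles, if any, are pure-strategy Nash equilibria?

There is no pure-strategy Nash equilibrium

Find each player's best response to every opponent strategy; NE are the intersections.
The Row player's best responses — vs L: W (payoff 1); vs M: V (payoff 7); vs N: U (payoff 3); vs O: U (payoff 5).
The Column player's best responses — vs U: M (payoff 2); vs V: L (payoff 6); vs W: O (payoff 5).
No cell has both players best-responding. For instance, the Row player's best reply to L is W, but against W the Column player prefers O over L.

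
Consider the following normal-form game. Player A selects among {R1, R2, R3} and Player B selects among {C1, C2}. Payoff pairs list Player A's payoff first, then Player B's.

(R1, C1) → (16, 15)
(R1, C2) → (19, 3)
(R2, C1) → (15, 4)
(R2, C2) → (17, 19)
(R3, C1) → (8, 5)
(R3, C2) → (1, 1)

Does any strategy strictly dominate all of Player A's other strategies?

Check whether one of Player A's strategies beats all alternatives regardless of what the opponent does.
R1 strictly dominates: vs C1: 16 > each of {15, 8}; vs C2: 19 > each of {17, 1}.

R1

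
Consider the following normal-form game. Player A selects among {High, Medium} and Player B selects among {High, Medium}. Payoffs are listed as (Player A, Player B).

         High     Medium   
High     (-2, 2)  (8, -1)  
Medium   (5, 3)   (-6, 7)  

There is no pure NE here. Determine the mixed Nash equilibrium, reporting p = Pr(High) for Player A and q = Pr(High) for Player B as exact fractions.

p = 4/7, q = 2/3

In a mixed NE each player is indifferent between their pure strategies, so the opponent's mix sets the indifference.
Player B indifferent between High and Medium: p·2 + (1−p)·3 = p·(-1) + (1−p)·7 ⟹ 3 + (-1)p = 7 + (-8)p ⟹ p = 4/7.
Player A indifferent between High and Medium: q·(-2) + (1−q)·8 = q·5 + (1−q)·(-6) ⟹ 8 + (-10)q = (-6) + 11q ⟹ q = 2/3.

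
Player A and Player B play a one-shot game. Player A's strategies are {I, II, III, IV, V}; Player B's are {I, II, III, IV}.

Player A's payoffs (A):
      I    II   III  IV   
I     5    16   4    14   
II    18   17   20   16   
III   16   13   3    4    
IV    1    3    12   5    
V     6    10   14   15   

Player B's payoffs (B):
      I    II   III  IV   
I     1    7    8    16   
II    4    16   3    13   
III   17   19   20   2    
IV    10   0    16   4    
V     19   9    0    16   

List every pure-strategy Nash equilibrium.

Check mutual best responses: a cell is a NE iff neither player can gain by unilaterally deviating.
Player A's best responses — vs I: II (payoff 18); vs II: II (payoff 17); vs III: II (payoff 20); vs IV: II (payoff 16).
Player B's best responses — vs I: IV (payoff 16); vs II: II (payoff 16); vs III: III (payoff 20); vs IV: III (payoff 16); vs V: I (payoff 19).
The only mutual best response is (II, II); neither player gains by switching there.

(II, II)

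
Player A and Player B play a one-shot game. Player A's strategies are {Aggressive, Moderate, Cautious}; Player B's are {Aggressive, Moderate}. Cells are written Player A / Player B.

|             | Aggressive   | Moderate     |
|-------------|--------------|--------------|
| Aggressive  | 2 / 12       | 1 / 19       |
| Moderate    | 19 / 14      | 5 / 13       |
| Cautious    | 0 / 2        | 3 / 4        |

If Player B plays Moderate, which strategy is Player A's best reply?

Moderate

With Player B fixed at Moderate, Player A's payoffs are: Aggressive → 1, Moderate → 5, Cautious → 3.
The maximum is 5, achieved by Moderate.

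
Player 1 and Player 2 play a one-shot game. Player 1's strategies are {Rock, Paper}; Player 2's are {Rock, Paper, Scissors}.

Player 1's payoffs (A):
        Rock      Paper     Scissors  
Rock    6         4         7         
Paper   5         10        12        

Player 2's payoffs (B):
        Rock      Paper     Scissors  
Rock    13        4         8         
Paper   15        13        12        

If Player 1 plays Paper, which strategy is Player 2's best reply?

With Player 1 fixed at Paper, Player 2's payoffs are: Rock → 15, Paper → 13, Scissors → 12.
The maximum is 15, achieved by Rock.

Rock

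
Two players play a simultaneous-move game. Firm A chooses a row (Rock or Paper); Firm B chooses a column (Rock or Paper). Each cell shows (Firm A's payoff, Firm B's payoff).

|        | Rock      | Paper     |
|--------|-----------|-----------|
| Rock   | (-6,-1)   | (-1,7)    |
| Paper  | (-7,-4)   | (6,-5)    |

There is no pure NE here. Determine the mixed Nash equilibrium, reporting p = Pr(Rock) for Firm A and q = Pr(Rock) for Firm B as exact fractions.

In a mixed NE each player is indifferent between their pure strategies, so the opponent's mix sets the indifference.
Firm B indifferent between Rock and Paper: p·(-1) + (1−p)·(-4) = p·7 + (1−p)·(-5) ⟹ (-4) + 3p = (-5) + 12p ⟹ p = 1/9.
Firm A indifferent between Rock and Paper: q·(-6) + (1−q)·(-1) = q·(-7) + (1−q)·6 ⟹ (-1) + (-5)q = 6 + (-13)q ⟹ q = 7/8.

p = 1/9, q = 7/8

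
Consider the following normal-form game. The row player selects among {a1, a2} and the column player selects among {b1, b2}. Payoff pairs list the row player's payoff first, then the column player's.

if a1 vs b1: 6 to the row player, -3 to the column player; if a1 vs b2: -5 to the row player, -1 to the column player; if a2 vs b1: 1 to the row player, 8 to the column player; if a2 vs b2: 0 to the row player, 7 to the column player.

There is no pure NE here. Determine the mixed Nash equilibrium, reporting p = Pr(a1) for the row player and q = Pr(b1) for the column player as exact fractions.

p = 1/3, q = 1/2

In a mixed NE each player is indifferent between their pure strategies, so the opponent's mix sets the indifference.
The column player indifferent between b1 and b2: p·(-3) + (1−p)·8 = p·(-1) + (1−p)·7 ⟹ 8 + (-11)p = 7 + (-8)p ⟹ p = 1/3.
The row player indifferent between a1 and a2: q·6 + (1−q)·(-5) = q·1 + (1−q)·0 ⟹ (-5) + 11q = 0 + 1q ⟹ q = 1/2.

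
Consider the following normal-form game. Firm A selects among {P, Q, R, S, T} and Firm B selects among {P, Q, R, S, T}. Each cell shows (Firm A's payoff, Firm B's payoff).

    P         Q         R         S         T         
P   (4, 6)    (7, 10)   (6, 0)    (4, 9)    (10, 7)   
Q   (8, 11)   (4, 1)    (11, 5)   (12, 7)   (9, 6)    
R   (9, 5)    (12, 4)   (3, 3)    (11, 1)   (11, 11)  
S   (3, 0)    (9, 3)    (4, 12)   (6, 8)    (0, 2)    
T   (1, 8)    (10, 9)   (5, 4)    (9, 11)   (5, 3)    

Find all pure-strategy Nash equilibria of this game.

Find each player's best response to every opponent strategy; NE are the intersections.
Firm A's best responses — vs P: R (payoff 9); vs Q: R (payoff 12); vs R: Q (payoff 11); vs S: Q (payoff 12); vs T: R (payoff 11).
Firm B's best responses — vs P: Q (payoff 10); vs Q: P (payoff 11); vs R: T (payoff 11); vs S: R (payoff 12); vs T: S (payoff 11).
The only mutual best response is (R, T); neither player gains by switching there.

(R, T)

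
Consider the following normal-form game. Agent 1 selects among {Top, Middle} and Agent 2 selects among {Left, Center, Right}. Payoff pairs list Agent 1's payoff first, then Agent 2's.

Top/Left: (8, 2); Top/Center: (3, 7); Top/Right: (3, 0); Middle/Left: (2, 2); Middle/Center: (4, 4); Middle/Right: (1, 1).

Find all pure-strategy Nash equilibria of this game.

Find each player's best response to every opponent strategy; NE are the intersections.
Agent 1's best responses — vs Left: Top (payoff 8); vs Center: Middle (payoff 4); vs Right: Top (payoff 3).
Agent 2's best responses — vs Top: Center (payoff 7); vs Middle: Center (payoff 4).
The only mutual best response is (Middle, Center); neither player gains by switching there.

(Middle, Center)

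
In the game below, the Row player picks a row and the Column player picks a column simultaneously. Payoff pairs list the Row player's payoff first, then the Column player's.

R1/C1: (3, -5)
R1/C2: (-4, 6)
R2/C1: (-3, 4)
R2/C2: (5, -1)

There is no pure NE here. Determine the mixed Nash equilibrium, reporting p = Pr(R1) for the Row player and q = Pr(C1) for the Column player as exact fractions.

p = 5/16, q = 3/5

Each player's mixing probability is pinned down by making the *other* player indifferent.
The Column player indifferent between C1 and C2: p·(-5) + (1−p)·4 = p·6 + (1−p)·(-1) ⟹ 4 + (-9)p = (-1) + 7p ⟹ p = 5/16.
The Row player indifferent between R1 and R2: q·3 + (1−q)·(-4) = q·(-3) + (1−q)·5 ⟹ (-4) + 7q = 5 + (-8)q ⟹ q = 3/5.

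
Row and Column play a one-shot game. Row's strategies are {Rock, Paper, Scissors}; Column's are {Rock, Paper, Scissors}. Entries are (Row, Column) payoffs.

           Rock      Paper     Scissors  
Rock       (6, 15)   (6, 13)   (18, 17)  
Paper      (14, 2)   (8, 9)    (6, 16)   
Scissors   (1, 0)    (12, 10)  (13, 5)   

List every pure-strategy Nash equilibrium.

(Rock, Scissors) and (Scissors, Paper)

Check mutual best responses: a cell is a NE iff neither player can gain by unilaterally deviating.
Row's best responses — vs Rock: Paper (payoff 14); vs Paper: Scissors (payoff 12); vs Scissors: Rock (payoff 18).
Column's best responses — vs Rock: Scissors (payoff 17); vs Paper: Scissors (payoff 16); vs Scissors: Paper (payoff 10).
Mutual best responses occur at (Rock, Scissors) and (Scissors, Paper); at each, neither player gains by switching.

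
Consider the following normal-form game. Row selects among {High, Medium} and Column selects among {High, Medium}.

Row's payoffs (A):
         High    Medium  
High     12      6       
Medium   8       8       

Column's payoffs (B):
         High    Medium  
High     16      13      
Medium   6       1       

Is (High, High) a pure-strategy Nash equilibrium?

Yes

Holding Column at High: Row gets 12 from High, versus 8 from Medium. No profitable deviation for Row.
Holding Row at High: Column gets 16 from High, versus 13 from Medium. No profitable deviation for Column either.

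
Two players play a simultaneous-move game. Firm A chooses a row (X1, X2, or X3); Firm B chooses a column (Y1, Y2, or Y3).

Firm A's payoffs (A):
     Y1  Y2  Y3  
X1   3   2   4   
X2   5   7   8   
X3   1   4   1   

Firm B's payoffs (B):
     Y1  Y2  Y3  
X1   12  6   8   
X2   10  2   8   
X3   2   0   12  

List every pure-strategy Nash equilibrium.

(X2, Y1)

Find each player's best response to every opponent strategy; NE are the intersections.
Firm A's best responses — vs Y1: X2 (payoff 5); vs Y2: X2 (payoff 7); vs Y3: X2 (payoff 8).
Firm B's best responses — vs X1: Y1 (payoff 12); vs X2: Y1 (payoff 10); vs X3: Y3 (payoff 12).
The only mutual best response is (X2, Y1); neither player gains by switching there.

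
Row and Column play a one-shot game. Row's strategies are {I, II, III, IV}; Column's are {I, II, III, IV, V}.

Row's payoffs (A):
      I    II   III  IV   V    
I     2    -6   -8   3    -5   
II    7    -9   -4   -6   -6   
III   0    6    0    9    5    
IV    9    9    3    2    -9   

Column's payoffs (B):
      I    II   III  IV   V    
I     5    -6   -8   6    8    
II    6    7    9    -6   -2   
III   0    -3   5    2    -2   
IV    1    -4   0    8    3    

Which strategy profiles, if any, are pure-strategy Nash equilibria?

There is no pure-strategy Nash equilibrium

Check mutual best responses: a cell is a NE iff neither player can gain by unilaterally deviating.
Row's best responses — vs I: IV (payoff 9); vs II: IV (payoff 9); vs III: IV (payoff 3); vs IV: III (payoff 9); vs V: III (payoff 5).
Column's best responses — vs I: V (payoff 8); vs II: III (payoff 9); vs III: III (payoff 5); vs IV: IV (payoff 8).
No cell has both players best-responding. For instance, Row's best reply to V is III, but against III Column prefers III over V.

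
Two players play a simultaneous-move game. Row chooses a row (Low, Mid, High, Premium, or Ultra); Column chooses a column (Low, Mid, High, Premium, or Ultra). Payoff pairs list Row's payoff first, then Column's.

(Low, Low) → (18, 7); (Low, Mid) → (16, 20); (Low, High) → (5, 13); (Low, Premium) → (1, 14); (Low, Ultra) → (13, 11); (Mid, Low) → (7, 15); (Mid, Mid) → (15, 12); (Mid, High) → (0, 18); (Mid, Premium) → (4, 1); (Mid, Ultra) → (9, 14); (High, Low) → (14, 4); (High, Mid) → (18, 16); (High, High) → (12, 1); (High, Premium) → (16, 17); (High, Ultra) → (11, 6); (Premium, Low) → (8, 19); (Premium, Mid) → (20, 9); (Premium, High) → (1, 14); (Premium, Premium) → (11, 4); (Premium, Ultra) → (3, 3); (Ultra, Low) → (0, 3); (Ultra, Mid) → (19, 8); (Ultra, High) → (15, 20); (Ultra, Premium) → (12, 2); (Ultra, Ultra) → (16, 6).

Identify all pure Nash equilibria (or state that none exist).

Find each player's best response to every opponent strategy; NE are the intersections.
Row's best responses — vs Low: Low (payoff 18); vs Mid: Premium (payoff 20); vs High: Ultra (payoff 15); vs Premium: High (payoff 16); vs Ultra: Ultra (payoff 16).
Column's best responses — vs Low: Mid (payoff 20); vs Mid: High (payoff 18); vs High: Premium (payoff 17); vs Premium: Low (payoff 19); vs Ultra: High (payoff 20).
Mutual best responses occur at (High, Premium) and (Ultra, High); at each, neither player gains by switching.

(High, Premium) and (Ultra, High)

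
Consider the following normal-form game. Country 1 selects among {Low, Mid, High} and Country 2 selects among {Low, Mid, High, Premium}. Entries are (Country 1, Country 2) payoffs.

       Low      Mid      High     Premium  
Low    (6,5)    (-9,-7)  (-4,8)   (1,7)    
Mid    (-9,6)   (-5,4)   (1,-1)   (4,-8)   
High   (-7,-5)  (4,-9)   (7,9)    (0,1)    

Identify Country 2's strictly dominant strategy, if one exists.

A strategy is strictly dominant if it gives Country 2 a strictly higher payoff than every other strategy, against every choice by the opponent.
Low is not dominant: against Low, High gives 8 > 5.
Mid is not dominant: against Low, Low gives 5 > -7.
High is not dominant: against Mid, Low gives 6 > -1.
Premium is not dominant: against Low, High gives 8 > 7.
No single strategy is best against every opponent action.

No strictly dominant strategy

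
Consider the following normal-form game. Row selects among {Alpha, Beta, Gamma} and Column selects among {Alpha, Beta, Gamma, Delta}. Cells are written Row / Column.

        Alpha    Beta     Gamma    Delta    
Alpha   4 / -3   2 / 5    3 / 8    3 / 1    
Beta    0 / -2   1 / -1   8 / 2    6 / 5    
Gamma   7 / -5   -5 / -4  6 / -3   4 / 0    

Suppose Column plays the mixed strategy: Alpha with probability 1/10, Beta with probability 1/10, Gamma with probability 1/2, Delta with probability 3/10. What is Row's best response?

Beta

Row's best reply maximizes expected payoff against the mix.
Alpha: (1/10)·4 + (1/10)·2 + (1/2)·3 + (3/10)·3 = 3
Beta: (1/10)·0 + (1/10)·1 + (1/2)·8 + (3/10)·6 = 59/10
Gamma: (1/10)·7 + (1/10)·(-5) + (1/2)·6 + (3/10)·4 = 22/5
Highest expected payoff is 59/10, from Beta.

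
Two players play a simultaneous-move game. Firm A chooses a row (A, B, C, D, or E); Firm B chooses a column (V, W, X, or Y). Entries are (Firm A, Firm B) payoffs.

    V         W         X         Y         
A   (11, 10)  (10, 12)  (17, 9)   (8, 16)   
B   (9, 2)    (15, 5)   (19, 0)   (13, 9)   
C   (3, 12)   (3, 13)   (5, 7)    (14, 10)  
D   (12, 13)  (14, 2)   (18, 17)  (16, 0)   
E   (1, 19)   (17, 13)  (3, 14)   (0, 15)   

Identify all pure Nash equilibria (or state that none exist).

Check mutual best responses: a cell is a NE iff neither player can gain by unilaterally deviating.
Firm A's best responses — vs V: D (payoff 12); vs W: E (payoff 17); vs X: B (payoff 19); vs Y: D (payoff 16).
Firm B's best responses — vs A: Y (payoff 16); vs B: Y (payoff 9); vs C: W (payoff 13); vs D: X (payoff 17); vs E: V (payoff 19).
No cell has both players best-responding. For instance, Firm A's best reply to V is D, but against D Firm B prefers X over V.

None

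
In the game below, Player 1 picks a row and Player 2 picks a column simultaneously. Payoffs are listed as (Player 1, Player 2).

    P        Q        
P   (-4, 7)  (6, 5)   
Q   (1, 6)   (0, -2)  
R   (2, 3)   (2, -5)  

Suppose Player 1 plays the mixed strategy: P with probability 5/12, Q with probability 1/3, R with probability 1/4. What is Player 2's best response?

P

Compute Player 2's expected payoff from each pure strategy against the given mix.
P: (5/12)·7 + (1/3)·6 + (1/4)·3 = 17/3
Q: (5/12)·5 + (1/3)·(-2) + (1/4)·(-5) = 1/6
Highest expected payoff is 17/3, from P.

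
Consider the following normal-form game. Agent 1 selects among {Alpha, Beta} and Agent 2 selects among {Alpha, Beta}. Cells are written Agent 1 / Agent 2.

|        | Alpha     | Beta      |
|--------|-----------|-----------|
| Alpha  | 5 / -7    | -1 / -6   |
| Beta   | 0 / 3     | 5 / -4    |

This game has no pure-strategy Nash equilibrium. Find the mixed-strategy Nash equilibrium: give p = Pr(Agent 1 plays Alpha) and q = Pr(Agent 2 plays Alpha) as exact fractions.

In a mixed NE each player is indifferent between their pure strategies, so the opponent's mix sets the indifference.
Agent 2 indifferent between Alpha and Beta: p·(-7) + (1−p)·3 = p·(-6) + (1−p)·(-4) ⟹ 3 + (-10)p = (-4) + (-2)p ⟹ p = 7/8.
Agent 1 indifferent between Alpha and Beta: q·5 + (1−q)·(-1) = q·0 + (1−q)·5 ⟹ (-1) + 6q = 5 + (-5)q ⟹ q = 6/11.

p = 7/8, q = 6/11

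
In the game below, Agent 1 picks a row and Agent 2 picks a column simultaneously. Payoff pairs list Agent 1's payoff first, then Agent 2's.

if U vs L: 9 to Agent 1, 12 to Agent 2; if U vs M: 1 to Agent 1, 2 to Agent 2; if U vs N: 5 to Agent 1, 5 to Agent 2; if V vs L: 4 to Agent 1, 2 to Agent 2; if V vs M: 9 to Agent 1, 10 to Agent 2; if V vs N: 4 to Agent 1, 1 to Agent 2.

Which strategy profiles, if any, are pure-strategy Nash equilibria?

Check mutual best responses: a cell is a NE iff neither player can gain by unilaterally deviating.
Agent 1's best responses — vs L: U (payoff 9); vs M: V (payoff 9); vs N: U (payoff 5).
Agent 2's best responses — vs U: L (payoff 12); vs V: M (payoff 10).
Mutual best responses occur at (U, L) and (V, M); at each, neither player gains by switching.

(U, L) and (V, M)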